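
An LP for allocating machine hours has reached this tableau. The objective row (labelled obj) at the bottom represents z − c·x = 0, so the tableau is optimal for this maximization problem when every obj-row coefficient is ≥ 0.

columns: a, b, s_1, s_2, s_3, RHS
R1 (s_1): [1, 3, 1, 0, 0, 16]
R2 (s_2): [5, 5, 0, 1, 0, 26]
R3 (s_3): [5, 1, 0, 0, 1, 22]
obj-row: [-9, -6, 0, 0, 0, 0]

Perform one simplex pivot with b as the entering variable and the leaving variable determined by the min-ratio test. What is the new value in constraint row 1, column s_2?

Ratio test on column b — row 1: 16/3 = 16/3; row 2: 26/5 = 26/5; row 3: 22/1 = 22. Minimum is 26/5 at row 2 (s_2 leaves); pivot element 5.
Divide row 2 by 5; eliminate column b from the other rows.
Row 1 update in column s_2: 0 − 3·(1/5) = -3/5.

-3/5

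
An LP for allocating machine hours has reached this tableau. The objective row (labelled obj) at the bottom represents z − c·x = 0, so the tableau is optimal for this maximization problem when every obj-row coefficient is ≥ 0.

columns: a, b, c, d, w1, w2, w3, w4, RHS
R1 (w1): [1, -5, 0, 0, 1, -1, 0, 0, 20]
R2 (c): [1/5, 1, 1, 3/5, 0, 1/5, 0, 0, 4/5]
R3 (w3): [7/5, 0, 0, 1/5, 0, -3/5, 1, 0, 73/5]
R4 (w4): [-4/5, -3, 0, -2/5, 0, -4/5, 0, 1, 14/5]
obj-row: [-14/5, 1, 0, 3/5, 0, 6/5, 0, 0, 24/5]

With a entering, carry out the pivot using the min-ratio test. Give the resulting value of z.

16

Ratio test on column a — row 1: 20/1 = 20; row 2: (4/5)/(1/5) = 4; row 3: (73/5)/(7/5) = 73/7; row 4: entry -4/5 ≤ 0. Minimum is 4 at row 2 (c leaves); pivot element 1/5.
Pivot on row 2; the obj-row RHS becomes 24/5 − (-14/5)·4 = 16.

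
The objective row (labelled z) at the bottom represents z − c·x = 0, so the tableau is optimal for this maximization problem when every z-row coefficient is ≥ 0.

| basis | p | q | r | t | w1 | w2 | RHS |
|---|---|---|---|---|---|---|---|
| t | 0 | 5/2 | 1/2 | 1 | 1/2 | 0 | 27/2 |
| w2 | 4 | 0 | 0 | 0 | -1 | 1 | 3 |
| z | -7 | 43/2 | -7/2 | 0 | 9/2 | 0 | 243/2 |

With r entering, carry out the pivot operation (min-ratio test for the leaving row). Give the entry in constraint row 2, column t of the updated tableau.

0

Ratio test on column r — row 1: (27/2)/(1/2) = 27; row 2: entry 0 ≤ 0. Minimum is 27 at row 1 (t leaves); pivot element 1/2.
Divide row 1 by 1/2; eliminate column r from the other rows.
Row 2 update in column t: 0 − 0·2 = 0.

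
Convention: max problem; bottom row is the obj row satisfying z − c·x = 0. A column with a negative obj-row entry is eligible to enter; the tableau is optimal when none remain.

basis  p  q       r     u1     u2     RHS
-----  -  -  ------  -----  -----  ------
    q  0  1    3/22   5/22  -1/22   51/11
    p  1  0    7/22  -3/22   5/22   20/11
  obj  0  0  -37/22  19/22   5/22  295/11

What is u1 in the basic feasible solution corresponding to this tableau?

u1 is not in the basis, so in the current basic feasible solution u1 = 0.

0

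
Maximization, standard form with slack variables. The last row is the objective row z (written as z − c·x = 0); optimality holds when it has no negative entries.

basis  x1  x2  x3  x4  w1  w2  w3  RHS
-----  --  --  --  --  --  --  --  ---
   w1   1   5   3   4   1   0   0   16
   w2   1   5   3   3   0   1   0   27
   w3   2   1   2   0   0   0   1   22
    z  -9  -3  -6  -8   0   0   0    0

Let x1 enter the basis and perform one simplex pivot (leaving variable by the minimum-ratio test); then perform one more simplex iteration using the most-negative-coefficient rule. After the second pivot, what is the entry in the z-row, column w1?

Ratio test on column x1 — row 1: 16/1 = 16; row 2: 27/1 = 27; row 3: 22/2 = 11. Minimum is 11 at row 3 (w3 leaves); pivot element 2.
Divide row 3 by 2; eliminate column x1 from the other rows.
Second iteration: most negative z-row entry is -8 in column x4, so x4 enters.
Ratio test on column x4 — row 1: 5/4 = 5/4; row 2: 16/3 = 16/3; row 3: entry 0 ≤ 0. Minimum is 5/4 at row 1 (w1 leaves); pivot element 4.
Divide row 1 by 4; eliminate column x4 from the other rows.
After both pivots, the entry at the z-row, column w1 is 2.

2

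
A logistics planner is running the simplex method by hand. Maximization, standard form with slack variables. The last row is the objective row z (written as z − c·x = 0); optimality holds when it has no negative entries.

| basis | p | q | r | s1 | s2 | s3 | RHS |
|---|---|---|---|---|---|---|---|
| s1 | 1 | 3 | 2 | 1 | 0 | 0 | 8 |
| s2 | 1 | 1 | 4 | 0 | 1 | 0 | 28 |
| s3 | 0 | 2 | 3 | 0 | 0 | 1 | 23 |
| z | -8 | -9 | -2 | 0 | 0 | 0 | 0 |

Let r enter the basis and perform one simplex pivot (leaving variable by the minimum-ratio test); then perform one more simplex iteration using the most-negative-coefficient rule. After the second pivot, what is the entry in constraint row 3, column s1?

Ratio test on column r — row 1: 8/2 = 4; row 2: 28/4 = 7; row 3: 23/3 = 23/3. Minimum is 4 at row 1 (s1 leaves); pivot element 2.
Divide row 1 by 2; eliminate column r from the other rows.
Second iteration: most negative z-row entry is -7 in column p, so p enters.
Ratio test on column p — row 1: 4/(1/2) = 8; row 2: entry -1 ≤ 0; row 3: entry -3/2 ≤ 0. Minimum is 8 at row 1 (r leaves); pivot element 1/2.
Divide row 1 by 1/2; eliminate column p from the other rows.
After both pivots, the entry at constraint row 3, column s1 is 0.

0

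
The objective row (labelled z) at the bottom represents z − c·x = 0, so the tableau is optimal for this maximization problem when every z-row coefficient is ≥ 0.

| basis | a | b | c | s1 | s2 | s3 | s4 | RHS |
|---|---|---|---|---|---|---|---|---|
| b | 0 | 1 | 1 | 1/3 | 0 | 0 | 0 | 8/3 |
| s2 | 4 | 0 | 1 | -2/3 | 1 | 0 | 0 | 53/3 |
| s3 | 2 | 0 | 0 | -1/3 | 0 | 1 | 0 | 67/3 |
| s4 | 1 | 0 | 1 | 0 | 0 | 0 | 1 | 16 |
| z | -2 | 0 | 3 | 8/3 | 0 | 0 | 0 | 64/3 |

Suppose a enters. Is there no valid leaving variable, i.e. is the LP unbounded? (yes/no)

no

Column a has positive entries in row(s) 2, 3, 4, so the ratio test bounds it — not unbounded.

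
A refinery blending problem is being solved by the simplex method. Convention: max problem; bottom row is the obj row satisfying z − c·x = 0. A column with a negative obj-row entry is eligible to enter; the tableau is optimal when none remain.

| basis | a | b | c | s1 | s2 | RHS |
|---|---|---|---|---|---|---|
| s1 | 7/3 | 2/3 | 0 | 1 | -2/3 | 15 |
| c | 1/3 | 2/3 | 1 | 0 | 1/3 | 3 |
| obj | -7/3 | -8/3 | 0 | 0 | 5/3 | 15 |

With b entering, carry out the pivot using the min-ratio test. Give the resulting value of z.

27

Ratio test on column b — row 1: 15/(2/3) = 45/2; row 2: 3/(2/3) = 9/2. Minimum is 9/2 at row 2 (c leaves); pivot element 2/3.
Pivot on row 2; the obj-row RHS becomes 15 − (-8/3)·(9/2) = 27.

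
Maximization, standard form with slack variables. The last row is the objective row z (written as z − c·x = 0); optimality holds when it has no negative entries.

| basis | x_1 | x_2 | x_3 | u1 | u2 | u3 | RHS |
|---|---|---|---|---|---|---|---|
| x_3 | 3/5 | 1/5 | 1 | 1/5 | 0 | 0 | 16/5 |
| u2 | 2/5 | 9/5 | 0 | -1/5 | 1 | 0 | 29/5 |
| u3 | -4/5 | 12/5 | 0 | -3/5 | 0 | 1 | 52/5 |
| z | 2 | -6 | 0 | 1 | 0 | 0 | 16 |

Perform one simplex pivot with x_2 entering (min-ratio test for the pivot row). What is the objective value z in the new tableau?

Ratio test on column x_2 — row 1: (16/5)/(1/5) = 16; row 2: (29/5)/(9/5) = 29/9; row 3: (52/5)/(12/5) = 13/3. Minimum is 29/9 at row 2 (u2 leaves); pivot element 9/5.
Pivot on row 2; the z-row RHS becomes 16 − (-6)·(29/9) = 106/3.

106/3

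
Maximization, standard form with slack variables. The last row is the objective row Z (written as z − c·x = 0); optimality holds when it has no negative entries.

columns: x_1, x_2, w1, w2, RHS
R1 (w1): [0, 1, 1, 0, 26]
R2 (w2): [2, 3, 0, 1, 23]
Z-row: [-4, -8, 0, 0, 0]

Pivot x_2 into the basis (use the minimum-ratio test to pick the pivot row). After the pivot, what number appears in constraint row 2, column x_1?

Ratio test on column x_2 — row 1: 26/1 = 26; row 2: 23/3 = 23/3. Minimum is 23/3 at row 2 (w2 leaves); pivot element 3.
Divide row 2 by 3; eliminate column x_2 from the other rows.
In the new row 2, the x_1 entry is the old entry divided by the pivot: 2/3 = 2/3.

2/3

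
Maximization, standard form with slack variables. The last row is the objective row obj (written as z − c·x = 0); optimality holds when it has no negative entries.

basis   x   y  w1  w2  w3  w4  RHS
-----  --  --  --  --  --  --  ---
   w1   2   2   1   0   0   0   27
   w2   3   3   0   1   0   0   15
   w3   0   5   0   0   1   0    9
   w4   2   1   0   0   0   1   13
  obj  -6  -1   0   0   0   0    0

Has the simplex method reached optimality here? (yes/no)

The obj-row has a negative entry -6 in column x, so it is not optimal.

no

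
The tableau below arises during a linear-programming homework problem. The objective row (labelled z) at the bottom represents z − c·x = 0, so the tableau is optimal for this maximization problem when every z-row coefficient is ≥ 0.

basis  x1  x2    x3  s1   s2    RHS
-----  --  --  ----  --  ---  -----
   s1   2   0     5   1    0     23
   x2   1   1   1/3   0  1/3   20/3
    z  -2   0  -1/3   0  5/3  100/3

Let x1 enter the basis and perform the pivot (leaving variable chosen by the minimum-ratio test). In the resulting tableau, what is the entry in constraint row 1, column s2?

-2/3

Ratio test on column x1 — row 1: 23/2 = 23/2; row 2: (20/3)/1 = 20/3. Minimum is 20/3 at row 2 (x2 leaves); pivot element 1.
Divide row 2 by 1; eliminate column x1 from the other rows.
Row 1 update in column s2: 0 − 2·(1/3) = -2/3.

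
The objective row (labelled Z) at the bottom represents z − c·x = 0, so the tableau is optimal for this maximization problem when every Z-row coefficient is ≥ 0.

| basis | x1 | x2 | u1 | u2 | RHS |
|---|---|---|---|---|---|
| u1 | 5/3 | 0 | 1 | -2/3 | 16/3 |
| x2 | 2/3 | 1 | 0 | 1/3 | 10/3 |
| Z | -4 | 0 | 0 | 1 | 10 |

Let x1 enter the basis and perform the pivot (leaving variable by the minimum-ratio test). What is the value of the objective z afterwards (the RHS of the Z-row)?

114/5

Ratio test on column x1 — row 1: (16/3)/(5/3) = 16/5; row 2: (10/3)/(2/3) = 5. Minimum is 16/5 at row 1 (u1 leaves); pivot element 5/3.
Pivot on row 1; the Z-row RHS becomes 10 − (-4)·(16/5) = 114/5.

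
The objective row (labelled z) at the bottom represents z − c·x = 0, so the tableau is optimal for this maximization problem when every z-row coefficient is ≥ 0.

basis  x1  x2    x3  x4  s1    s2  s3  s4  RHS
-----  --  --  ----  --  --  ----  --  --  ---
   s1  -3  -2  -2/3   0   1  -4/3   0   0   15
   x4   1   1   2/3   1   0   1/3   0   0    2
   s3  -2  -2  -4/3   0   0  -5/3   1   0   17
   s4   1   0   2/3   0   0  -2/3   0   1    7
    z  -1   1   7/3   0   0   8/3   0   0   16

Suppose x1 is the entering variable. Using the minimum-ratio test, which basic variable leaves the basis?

Column x1 entries and ratios — s1: -3 ≤ 0, skip; x4: 2/1 = 2; s3: -2 ≤ 0, skip; s4: 7/1 = 7.
Smallest ratio is 2 in the row of x4, so x4 leaves.

x4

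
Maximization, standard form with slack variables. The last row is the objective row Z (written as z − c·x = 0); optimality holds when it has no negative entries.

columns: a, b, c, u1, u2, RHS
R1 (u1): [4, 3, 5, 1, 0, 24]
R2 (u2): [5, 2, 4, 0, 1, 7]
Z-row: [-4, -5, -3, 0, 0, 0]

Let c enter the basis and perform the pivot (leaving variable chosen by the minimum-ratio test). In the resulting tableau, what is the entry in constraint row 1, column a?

Ratio test on column c — row 1: 24/5 = 24/5; row 2: 7/4 = 7/4. Minimum is 7/4 at row 2 (u2 leaves); pivot element 4.
Divide row 2 by 4; eliminate column c from the other rows.
Row 1 update in column a: 4 − 5·(5/4) = -9/4.

-9/4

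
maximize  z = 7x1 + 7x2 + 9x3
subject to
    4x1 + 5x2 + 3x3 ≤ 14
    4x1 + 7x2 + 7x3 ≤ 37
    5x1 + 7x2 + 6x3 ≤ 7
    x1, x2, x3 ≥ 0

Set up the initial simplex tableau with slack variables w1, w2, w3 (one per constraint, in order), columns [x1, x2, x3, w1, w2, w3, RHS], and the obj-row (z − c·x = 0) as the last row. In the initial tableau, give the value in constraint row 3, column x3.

Constraint 3 has coefficient 6 on x3.

6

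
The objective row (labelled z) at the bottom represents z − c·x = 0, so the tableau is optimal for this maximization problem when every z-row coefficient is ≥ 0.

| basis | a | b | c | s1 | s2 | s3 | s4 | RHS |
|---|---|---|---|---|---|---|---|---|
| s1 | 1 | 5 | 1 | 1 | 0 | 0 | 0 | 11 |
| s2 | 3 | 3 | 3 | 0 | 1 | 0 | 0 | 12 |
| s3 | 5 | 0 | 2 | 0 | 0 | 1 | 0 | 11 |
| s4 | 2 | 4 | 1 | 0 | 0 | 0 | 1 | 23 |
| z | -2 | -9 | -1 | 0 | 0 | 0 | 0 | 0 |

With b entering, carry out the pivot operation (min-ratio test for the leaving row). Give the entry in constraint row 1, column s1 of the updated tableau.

1/5

Ratio test on column b — row 1: 11/5 = 11/5; row 2: 12/3 = 4; row 3: entry 0 ≤ 0; row 4: 23/4 = 23/4. Minimum is 11/5 at row 1 (s1 leaves); pivot element 5.
Divide row 1 by 5; eliminate column b from the other rows.
In the new row 1, the s1 entry is the old entry divided by the pivot: 1/5 = 1/5.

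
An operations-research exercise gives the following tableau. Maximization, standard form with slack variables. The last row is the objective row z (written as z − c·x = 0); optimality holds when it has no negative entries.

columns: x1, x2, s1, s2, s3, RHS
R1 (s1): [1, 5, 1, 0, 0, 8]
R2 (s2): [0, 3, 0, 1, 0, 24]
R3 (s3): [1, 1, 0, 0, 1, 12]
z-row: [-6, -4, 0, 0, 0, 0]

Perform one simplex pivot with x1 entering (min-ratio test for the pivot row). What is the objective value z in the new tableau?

48

Ratio test on column x1 — row 1: 8/1 = 8; row 2: entry 0 ≤ 0; row 3: 12/1 = 12. Minimum is 8 at row 1 (s1 leaves); pivot element 1.
Pivot on row 1; the z-row RHS becomes 0 − (-6)·8 = 48.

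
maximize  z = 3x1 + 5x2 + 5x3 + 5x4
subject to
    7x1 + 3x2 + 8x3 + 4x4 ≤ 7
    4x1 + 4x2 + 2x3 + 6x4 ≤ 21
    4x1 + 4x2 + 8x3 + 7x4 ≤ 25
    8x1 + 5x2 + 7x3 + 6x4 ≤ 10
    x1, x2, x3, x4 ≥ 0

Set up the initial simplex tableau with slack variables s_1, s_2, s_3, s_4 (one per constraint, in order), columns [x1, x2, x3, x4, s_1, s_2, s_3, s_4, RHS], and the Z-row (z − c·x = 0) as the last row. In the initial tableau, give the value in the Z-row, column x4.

The Z-row carries the negated objective coefficients: the x4 entry is -5.

-5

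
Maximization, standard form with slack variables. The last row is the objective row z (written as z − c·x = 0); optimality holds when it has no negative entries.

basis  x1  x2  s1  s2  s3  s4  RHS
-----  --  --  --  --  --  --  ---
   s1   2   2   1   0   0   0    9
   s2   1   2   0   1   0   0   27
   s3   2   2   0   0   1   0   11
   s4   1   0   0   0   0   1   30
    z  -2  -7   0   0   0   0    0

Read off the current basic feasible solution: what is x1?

0

x1 is not in the basis, so in the current basic feasible solution x1 = 0.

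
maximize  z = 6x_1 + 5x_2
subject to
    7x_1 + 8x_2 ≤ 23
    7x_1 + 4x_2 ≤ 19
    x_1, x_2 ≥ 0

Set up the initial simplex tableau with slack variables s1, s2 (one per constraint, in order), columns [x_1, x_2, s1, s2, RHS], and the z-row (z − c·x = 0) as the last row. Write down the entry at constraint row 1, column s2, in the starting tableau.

Slack s2 belongs to constraint 2; its column is the unit vector e_2, so the entry in row 1 is 0.

0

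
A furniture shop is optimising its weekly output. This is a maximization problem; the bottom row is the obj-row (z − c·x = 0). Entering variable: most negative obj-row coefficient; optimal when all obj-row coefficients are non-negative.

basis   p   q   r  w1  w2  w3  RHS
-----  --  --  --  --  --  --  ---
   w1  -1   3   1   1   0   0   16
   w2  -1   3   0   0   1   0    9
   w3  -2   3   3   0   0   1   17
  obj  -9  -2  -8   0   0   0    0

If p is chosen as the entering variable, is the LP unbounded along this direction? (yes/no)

Every constraint-row entry in column p is ≤ 0, so increasing p is unbounded.

yes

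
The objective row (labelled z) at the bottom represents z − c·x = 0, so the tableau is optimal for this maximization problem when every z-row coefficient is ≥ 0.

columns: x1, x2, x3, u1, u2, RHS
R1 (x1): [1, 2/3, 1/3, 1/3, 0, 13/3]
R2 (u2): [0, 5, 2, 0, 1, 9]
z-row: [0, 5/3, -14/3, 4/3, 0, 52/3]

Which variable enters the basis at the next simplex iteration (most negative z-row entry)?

Negative z-row entries: x3: -14/3.
The most negative is -14/3 in column x3, so x3 enters.

x3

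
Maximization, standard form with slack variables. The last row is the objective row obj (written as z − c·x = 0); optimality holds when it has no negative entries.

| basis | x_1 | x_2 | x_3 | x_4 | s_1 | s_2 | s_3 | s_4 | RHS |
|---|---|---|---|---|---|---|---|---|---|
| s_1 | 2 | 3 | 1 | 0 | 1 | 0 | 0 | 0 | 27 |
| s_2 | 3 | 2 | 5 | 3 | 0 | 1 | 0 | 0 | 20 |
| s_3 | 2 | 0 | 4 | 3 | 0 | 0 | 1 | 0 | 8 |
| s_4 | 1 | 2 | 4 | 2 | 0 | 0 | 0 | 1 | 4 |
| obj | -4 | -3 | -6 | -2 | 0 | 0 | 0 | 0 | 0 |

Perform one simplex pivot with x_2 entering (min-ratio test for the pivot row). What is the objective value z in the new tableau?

Ratio test on column x_2 — row 1: 27/3 = 9; row 2: 20/2 = 10; row 3: entry 0 ≤ 0; row 4: 4/2 = 2. Minimum is 2 at row 4 (s_4 leaves); pivot element 2.
Pivot on row 4; the obj-row RHS becomes 0 − (-3)·2 = 6.

6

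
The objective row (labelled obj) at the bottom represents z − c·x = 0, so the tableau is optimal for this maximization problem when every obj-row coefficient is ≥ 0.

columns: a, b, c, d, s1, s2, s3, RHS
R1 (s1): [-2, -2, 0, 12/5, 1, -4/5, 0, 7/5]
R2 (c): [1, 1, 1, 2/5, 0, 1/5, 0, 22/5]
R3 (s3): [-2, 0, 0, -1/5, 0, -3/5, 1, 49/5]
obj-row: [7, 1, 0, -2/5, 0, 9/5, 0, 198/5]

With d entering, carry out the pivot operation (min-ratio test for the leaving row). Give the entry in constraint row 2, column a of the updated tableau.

4/3

Ratio test on column d — row 1: (7/5)/(12/5) = 7/12; row 2: (22/5)/(2/5) = 11; row 3: entry -1/5 ≤ 0. Minimum is 7/12 at row 1 (s1 leaves); pivot element 12/5.
Divide row 1 by 12/5; eliminate column d from the other rows.
Row 2 update in column a: 1 − (2/5)·(-5/6) = 4/3.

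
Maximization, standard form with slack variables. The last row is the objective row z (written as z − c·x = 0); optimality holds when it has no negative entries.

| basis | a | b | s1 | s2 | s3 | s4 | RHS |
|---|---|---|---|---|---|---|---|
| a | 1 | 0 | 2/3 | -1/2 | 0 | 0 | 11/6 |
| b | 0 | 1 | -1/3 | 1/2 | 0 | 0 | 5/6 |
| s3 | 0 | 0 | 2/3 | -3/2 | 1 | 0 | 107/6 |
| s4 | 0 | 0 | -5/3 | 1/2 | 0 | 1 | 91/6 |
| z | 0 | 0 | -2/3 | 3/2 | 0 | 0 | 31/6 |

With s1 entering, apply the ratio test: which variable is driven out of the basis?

a

Column s1 entries and ratios — a: (11/6)/(2/3) = 11/4; b: -1/3 ≤ 0, skip; s3: (107/6)/(2/3) = 107/4; s4: -5/3 ≤ 0, skip.
Smallest ratio is 11/4 in the row of a, so a leaves.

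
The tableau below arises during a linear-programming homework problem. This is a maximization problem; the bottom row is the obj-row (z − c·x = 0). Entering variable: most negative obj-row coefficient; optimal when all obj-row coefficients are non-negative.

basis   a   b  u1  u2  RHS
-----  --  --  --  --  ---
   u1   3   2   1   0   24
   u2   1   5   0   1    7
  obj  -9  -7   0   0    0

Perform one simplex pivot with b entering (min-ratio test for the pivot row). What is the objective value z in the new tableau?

Ratio test on column b — row 1: 24/2 = 12; row 2: 7/5 = 7/5. Minimum is 7/5 at row 2 (u2 leaves); pivot element 5.
Pivot on row 2; the obj-row RHS becomes 0 − (-7)·(7/5) = 49/5.

49/5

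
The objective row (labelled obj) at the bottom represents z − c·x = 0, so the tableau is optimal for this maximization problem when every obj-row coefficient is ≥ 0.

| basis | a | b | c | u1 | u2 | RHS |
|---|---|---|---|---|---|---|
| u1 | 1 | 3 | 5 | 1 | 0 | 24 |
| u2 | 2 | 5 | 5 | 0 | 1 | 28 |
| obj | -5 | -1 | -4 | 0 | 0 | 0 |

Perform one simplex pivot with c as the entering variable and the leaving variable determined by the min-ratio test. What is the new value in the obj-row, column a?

Ratio test on column c — row 1: 24/5 = 24/5; row 2: 28/5 = 28/5. Minimum is 24/5 at row 1 (u1 leaves); pivot element 5.
Divide row 1 by 5; eliminate column c from the other rows.
obj-row update in column a: -5 − (-4)·(1/5) = -21/5.

-21/5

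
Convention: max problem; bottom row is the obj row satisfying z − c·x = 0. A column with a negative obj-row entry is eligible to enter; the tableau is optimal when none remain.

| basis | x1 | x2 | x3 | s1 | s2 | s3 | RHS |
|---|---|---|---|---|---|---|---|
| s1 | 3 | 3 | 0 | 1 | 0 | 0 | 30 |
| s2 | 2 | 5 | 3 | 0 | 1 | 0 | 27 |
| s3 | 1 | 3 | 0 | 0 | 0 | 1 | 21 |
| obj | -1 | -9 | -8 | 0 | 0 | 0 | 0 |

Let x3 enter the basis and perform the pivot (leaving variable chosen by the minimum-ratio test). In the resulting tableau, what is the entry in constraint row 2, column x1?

2/3

Ratio test on column x3 — row 1: entry 0 ≤ 0; row 2: 27/3 = 9; row 3: entry 0 ≤ 0. Minimum is 9 at row 2 (s2 leaves); pivot element 3.
Divide row 2 by 3; eliminate column x3 from the other rows.
In the new row 2, the x1 entry is the old entry divided by the pivot: 2/3 = 2/3.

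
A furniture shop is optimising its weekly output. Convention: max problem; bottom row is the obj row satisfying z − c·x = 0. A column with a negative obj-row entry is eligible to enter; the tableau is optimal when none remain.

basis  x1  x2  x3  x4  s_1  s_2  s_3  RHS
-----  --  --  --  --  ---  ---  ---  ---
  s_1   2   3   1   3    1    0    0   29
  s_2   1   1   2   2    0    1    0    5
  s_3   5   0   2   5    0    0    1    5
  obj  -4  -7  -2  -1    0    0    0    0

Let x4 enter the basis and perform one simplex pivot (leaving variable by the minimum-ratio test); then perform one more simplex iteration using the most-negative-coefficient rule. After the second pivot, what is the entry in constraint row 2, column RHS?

3

Ratio test on column x4 — row 1: 29/3 = 29/3; row 2: 5/2 = 5/2; row 3: 5/5 = 1. Minimum is 1 at row 3 (s_3 leaves); pivot element 5.
Divide row 3 by 5; eliminate column x4 from the other rows.
Second iteration: most negative obj-row entry is -7 in column x2, so x2 enters.
Ratio test on column x2 — row 1: 26/3 = 26/3; row 2: 3/1 = 3; row 3: entry 0 ≤ 0. Minimum is 3 at row 2 (s_2 leaves); pivot element 1.
Divide row 2 by 1; eliminate column x2 from the other rows.
After both pivots, the entry at constraint row 2, column RHS is 3.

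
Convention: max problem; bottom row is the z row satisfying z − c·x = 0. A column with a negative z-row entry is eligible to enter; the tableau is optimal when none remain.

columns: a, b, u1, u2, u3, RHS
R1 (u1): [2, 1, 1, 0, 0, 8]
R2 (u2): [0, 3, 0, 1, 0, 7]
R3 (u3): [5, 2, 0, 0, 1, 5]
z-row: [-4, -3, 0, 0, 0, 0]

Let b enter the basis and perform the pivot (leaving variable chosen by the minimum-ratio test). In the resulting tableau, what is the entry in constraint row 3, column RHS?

1/3

Ratio test on column b — row 1: 8/1 = 8; row 2: 7/3 = 7/3; row 3: 5/2 = 5/2. Minimum is 7/3 at row 2 (u2 leaves); pivot element 3.
Divide row 2 by 3; eliminate column b from the other rows.
Row 3 update in column RHS: 5 − 2·(7/3) = 1/3.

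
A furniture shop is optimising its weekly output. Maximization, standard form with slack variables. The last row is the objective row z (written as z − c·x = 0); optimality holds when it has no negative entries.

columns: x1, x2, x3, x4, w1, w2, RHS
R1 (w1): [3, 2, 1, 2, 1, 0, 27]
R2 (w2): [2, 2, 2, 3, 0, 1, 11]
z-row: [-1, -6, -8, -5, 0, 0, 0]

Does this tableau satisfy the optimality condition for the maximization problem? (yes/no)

no

The z-row has a negative entry -8 in column x3, so it is not optimal.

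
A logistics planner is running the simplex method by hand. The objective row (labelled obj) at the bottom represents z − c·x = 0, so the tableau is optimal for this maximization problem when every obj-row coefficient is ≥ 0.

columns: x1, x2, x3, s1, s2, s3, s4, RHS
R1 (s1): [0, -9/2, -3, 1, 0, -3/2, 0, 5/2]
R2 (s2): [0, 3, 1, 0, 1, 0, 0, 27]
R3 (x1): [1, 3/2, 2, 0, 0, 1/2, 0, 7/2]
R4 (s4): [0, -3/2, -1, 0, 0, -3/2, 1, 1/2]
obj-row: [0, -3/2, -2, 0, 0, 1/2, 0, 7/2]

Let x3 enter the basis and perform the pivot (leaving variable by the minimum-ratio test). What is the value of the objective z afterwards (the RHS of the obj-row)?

7

Ratio test on column x3 — row 1: entry -3 ≤ 0; row 2: 27/1 = 27; row 3: (7/2)/2 = 7/4; row 4: entry -1 ≤ 0. Minimum is 7/4 at row 3 (x1 leaves); pivot element 2.
Pivot on row 3; the obj-row RHS becomes 7/2 − (-2)·(7/4) = 7.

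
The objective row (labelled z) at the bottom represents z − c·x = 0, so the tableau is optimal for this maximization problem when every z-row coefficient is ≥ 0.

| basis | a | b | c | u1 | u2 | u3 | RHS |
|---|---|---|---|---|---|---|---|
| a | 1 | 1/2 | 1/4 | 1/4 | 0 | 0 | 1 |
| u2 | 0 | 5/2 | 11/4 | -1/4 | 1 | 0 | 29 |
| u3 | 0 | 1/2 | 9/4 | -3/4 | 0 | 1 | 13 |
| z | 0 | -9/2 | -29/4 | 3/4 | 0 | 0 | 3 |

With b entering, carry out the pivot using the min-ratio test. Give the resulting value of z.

12

Ratio test on column b — row 1: 1/(1/2) = 2; row 2: 29/(5/2) = 58/5; row 3: 13/(1/2) = 26. Minimum is 2 at row 1 (a leaves); pivot element 1/2.
Pivot on row 1; the z-row RHS becomes 3 − (-9/2)·2 = 12.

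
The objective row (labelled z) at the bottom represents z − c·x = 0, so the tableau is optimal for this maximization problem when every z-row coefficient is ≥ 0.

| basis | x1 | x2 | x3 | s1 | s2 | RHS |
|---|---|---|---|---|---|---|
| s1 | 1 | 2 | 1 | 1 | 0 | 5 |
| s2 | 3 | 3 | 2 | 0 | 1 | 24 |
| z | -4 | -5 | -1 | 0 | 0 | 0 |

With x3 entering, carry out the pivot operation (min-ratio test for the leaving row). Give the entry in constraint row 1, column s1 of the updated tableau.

1

Ratio test on column x3 — row 1: 5/1 = 5; row 2: 24/2 = 12. Minimum is 5 at row 1 (s1 leaves); pivot element 1.
Divide row 1 by 1; eliminate column x3 from the other rows.
In the new row 1, the s1 entry is the old entry divided by the pivot: 1/1 = 1.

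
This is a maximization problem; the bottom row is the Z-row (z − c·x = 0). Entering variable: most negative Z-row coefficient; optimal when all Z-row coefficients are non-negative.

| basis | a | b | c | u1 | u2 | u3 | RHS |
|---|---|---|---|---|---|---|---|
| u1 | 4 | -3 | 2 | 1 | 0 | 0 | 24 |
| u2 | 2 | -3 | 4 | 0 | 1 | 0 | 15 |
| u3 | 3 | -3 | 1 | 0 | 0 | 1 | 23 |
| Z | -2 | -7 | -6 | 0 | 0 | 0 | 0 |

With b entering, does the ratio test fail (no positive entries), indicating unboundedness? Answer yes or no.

yes

Every constraint-row entry in column b is ≤ 0, so increasing b is unbounded.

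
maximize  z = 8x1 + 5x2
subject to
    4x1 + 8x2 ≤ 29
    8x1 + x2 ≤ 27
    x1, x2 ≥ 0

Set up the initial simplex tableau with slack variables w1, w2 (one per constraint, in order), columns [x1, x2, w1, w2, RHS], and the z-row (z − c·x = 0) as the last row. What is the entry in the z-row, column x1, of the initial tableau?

-8

The z-row carries the negated objective coefficients: the x1 entry is -8.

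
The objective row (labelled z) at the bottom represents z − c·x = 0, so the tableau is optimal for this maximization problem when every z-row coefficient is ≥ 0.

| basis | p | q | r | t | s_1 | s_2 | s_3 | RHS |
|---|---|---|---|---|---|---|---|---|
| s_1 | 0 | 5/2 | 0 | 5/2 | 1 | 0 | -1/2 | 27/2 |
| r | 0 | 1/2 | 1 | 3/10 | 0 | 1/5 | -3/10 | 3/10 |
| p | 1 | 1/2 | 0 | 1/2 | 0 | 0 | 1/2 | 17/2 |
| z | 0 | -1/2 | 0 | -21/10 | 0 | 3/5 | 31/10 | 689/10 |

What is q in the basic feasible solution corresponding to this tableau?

q is not in the basis, so in the current basic feasible solution q = 0.

0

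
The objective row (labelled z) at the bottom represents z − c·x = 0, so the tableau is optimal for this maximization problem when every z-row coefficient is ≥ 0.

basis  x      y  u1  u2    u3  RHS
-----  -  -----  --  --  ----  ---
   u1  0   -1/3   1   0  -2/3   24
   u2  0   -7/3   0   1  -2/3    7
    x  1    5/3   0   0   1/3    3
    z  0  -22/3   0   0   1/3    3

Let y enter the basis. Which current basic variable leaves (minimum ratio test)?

Column y entries and ratios — u1: -1/3 ≤ 0, skip; u2: -7/3 ≤ 0, skip; x: 3/(5/3) = 9/5.
Smallest ratio is 9/5 in the row of x, so x leaves.

x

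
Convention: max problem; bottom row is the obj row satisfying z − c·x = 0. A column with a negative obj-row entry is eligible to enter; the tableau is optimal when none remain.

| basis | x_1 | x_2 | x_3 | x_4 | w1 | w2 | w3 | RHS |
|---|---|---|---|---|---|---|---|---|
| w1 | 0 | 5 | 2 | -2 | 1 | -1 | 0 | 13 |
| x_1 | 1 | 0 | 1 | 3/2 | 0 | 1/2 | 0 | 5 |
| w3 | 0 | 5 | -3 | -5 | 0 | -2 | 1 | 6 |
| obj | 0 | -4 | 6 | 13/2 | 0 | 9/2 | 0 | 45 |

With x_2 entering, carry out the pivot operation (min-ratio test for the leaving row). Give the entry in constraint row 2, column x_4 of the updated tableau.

3/2

Ratio test on column x_2 — row 1: 13/5 = 13/5; row 2: entry 0 ≤ 0; row 3: 6/5 = 6/5. Minimum is 6/5 at row 3 (w3 leaves); pivot element 5.
Divide row 3 by 5; eliminate column x_2 from the other rows.
Row 2 update in column x_4: 3/2 − 0·(-1) = 3/2.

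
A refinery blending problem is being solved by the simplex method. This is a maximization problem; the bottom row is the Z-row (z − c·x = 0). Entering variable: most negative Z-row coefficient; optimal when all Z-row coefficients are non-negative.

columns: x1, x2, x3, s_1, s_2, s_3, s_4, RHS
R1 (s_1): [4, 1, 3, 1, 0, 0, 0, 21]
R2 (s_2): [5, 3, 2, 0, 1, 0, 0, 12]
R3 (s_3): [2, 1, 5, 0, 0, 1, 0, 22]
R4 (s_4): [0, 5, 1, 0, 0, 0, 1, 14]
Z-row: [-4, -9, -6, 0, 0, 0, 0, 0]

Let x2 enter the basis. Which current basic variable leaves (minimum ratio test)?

s_4

Column x2 entries and ratios — s_1: 21/1 = 21; s_2: 12/3 = 4; s_3: 22/1 = 22; s_4: 14/5 = 14/5.
Smallest ratio is 14/5 in the row of s_4, so s_4 leaves.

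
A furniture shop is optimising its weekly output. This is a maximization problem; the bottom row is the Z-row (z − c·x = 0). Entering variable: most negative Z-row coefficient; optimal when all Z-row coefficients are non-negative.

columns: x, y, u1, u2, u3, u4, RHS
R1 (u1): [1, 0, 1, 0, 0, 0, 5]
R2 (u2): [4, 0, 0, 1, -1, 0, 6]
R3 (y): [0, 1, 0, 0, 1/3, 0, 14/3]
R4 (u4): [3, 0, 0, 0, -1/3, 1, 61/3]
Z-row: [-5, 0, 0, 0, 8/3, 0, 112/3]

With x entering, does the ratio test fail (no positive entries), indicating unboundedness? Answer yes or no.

Column x has positive entries in row(s) 1, 2, 4, so the ratio test bounds it — not unbounded.

no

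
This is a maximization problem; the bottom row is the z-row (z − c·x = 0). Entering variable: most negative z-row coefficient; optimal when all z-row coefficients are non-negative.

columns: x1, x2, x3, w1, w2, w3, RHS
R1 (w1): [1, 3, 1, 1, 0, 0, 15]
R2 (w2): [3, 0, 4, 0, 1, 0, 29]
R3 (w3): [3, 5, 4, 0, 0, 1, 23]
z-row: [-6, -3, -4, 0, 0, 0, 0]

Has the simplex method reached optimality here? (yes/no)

no

The z-row has a negative entry -6 in column x1, so it is not optimal.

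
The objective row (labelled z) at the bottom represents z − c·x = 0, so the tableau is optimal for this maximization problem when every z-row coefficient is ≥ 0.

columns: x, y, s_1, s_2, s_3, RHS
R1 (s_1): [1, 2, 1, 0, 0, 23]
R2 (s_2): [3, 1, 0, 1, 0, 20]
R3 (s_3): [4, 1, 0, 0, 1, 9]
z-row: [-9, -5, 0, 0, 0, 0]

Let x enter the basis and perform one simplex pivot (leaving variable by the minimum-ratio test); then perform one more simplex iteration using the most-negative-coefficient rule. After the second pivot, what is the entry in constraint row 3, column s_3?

Ratio test on column x — row 1: 23/1 = 23; row 2: 20/3 = 20/3; row 3: 9/4 = 9/4. Minimum is 9/4 at row 3 (s_3 leaves); pivot element 4.
Divide row 3 by 4; eliminate column x from the other rows.
Second iteration: most negative z-row entry is -11/4 in column y, so y enters.
Ratio test on column y — row 1: (83/4)/(7/4) = 83/7; row 2: (53/4)/(1/4) = 53; row 3: (9/4)/(1/4) = 9. Minimum is 9 at row 3 (x leaves); pivot element 1/4.
Divide row 3 by 1/4; eliminate column y from the other rows.
After both pivots, the entry at constraint row 3, column s_3 is 1.

1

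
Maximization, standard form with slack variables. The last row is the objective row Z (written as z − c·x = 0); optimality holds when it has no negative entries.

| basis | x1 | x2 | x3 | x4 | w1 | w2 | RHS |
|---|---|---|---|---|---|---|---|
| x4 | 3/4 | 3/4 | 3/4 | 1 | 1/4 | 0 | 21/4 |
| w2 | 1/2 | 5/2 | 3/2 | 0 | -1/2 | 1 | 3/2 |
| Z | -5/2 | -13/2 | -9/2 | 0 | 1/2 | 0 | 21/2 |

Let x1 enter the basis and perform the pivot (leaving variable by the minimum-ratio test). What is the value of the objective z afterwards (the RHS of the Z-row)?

Ratio test on column x1 — row 1: (21/4)/(3/4) = 7; row 2: (3/2)/(1/2) = 3. Minimum is 3 at row 2 (w2 leaves); pivot element 1/2.
Pivot on row 2; the Z-row RHS becomes 21/2 − (-5/2)·3 = 18.

18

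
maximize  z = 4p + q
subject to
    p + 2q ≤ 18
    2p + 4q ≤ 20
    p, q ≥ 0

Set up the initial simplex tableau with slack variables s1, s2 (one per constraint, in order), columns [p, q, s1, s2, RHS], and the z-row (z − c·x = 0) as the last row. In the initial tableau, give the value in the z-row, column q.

The z-row carries the negated objective coefficients: the q entry is -1.

-1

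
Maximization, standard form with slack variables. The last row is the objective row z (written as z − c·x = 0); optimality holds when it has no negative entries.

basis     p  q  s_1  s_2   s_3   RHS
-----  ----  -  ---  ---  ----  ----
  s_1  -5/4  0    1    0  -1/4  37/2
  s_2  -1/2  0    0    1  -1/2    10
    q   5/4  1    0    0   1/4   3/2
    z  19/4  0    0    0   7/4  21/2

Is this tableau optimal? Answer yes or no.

yes

Every z-row coefficient is ≥ 0, so the tableau is optimal.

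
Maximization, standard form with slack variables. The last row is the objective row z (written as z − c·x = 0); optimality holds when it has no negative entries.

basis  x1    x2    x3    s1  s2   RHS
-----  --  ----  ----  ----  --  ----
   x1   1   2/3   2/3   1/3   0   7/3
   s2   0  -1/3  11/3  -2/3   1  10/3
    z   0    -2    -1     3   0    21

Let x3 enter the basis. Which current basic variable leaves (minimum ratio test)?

s2

Column x3 entries and ratios — x1: (7/3)/(2/3) = 7/2; s2: (10/3)/(11/3) = 10/11.
Smallest ratio is 10/11 in the row of s2, so s2 leaves.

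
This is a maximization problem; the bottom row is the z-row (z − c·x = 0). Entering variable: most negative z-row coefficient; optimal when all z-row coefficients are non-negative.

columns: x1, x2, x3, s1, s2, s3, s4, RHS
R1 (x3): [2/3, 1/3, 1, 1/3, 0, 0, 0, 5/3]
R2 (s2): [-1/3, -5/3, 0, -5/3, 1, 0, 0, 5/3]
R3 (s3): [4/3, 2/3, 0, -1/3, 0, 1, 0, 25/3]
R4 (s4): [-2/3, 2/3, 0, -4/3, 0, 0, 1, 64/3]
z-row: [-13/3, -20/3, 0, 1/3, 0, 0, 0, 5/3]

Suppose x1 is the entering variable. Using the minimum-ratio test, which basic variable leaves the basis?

x3

Column x1 entries and ratios — x3: (5/3)/(2/3) = 5/2; s2: -1/3 ≤ 0, skip; s3: (25/3)/(4/3) = 25/4; s4: -2/3 ≤ 0, skip.
Smallest ratio is 5/2 in the row of x3, so x3 leaves.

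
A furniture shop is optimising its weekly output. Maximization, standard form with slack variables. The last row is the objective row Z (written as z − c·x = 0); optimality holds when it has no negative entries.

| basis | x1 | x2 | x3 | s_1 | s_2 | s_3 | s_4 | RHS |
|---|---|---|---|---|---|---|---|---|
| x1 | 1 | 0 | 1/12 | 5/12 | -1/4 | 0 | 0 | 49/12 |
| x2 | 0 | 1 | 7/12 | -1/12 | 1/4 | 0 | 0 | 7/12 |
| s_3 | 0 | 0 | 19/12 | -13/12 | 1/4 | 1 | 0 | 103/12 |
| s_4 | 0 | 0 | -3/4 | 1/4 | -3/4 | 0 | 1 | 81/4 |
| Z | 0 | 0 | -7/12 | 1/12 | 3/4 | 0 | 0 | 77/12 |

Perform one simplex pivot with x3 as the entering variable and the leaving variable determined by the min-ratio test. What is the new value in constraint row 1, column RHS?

4

Ratio test on column x3 — row 1: (49/12)/(1/12) = 49; row 2: (7/12)/(7/12) = 1; row 3: (103/12)/(19/12) = 103/19; row 4: entry -3/4 ≤ 0. Minimum is 1 at row 2 (x2 leaves); pivot element 7/12.
Divide row 2 by 7/12; eliminate column x3 from the other rows.
Row 1 update in column RHS: 49/12 − (1/12)·1 = 4.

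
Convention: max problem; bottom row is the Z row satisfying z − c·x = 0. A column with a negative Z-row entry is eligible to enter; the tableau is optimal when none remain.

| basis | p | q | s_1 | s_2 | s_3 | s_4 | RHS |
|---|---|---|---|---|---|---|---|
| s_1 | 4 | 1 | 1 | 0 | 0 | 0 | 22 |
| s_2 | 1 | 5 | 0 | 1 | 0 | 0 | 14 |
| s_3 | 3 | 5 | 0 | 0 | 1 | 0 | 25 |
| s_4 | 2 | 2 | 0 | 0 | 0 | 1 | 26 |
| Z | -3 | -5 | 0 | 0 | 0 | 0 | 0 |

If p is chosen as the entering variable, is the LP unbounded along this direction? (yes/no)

no

Column p has positive entries in row(s) 1, 2, 3, 4, so the ratio test bounds it — not unbounded.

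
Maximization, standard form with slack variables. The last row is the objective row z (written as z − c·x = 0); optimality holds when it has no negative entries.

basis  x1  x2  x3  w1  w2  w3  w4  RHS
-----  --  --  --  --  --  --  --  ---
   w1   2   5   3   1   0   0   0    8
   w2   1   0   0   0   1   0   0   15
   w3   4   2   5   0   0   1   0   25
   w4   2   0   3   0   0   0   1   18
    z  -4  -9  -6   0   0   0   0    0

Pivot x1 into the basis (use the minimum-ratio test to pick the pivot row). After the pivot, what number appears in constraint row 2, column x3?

-3/2

Ratio test on column x1 — row 1: 8/2 = 4; row 2: 15/1 = 15; row 3: 25/4 = 25/4; row 4: 18/2 = 9. Minimum is 4 at row 1 (w1 leaves); pivot element 2.
Divide row 1 by 2; eliminate column x1 from the other rows.
Row 2 update in column x3: 0 − 1·(3/2) = -3/2.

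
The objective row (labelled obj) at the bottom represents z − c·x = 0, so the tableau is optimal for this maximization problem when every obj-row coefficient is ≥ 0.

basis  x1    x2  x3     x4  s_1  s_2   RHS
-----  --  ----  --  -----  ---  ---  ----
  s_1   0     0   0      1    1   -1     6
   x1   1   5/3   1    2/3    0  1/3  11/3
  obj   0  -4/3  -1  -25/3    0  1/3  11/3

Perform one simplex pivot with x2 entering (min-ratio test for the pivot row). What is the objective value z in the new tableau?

33/5

Ratio test on column x2 — row 1: entry 0 ≤ 0; row 2: (11/3)/(5/3) = 11/5. Minimum is 11/5 at row 2 (x1 leaves); pivot element 5/3.
Pivot on row 2; the obj-row RHS becomes 11/3 − (-4/3)·(11/5) = 33/5.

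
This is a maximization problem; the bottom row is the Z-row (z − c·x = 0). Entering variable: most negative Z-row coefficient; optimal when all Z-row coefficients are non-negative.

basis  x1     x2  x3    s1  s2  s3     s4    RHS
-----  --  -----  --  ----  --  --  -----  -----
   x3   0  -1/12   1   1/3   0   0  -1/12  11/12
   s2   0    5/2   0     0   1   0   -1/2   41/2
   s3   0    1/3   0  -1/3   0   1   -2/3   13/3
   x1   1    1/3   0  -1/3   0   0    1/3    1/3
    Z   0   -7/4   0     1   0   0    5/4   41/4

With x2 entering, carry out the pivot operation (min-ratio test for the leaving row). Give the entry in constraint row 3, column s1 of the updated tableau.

0

Ratio test on column x2 — row 1: entry -1/12 ≤ 0; row 2: (41/2)/(5/2) = 41/5; row 3: (13/3)/(1/3) = 13; row 4: (1/3)/(1/3) = 1. Minimum is 1 at row 4 (x1 leaves); pivot element 1/3.
Divide row 4 by 1/3; eliminate column x2 from the other rows.
Row 3 update in column s1: -1/3 − (1/3)·(-1) = 0.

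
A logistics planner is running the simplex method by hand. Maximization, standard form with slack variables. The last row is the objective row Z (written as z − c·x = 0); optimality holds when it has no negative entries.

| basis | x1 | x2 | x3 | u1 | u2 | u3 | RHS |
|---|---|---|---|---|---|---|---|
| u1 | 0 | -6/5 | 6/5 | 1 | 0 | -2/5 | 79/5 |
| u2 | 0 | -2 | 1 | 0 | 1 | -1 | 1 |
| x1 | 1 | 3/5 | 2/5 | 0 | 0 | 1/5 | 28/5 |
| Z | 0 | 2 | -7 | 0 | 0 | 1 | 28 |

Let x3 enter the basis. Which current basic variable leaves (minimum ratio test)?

u2

Column x3 entries and ratios — u1: (79/5)/(6/5) = 79/6; u2: 1/1 = 1; x1: (28/5)/(2/5) = 14.
Smallest ratio is 1 in the row of u2, so u2 leaves.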